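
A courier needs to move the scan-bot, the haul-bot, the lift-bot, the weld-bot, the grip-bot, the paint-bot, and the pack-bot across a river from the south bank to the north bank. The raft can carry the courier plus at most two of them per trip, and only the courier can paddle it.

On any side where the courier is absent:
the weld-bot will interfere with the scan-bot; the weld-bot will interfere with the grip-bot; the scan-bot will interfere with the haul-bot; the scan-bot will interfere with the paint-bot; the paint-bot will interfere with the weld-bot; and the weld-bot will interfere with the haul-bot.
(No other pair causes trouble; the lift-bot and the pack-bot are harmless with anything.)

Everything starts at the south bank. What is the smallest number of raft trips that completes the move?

11

Counting alone: the courier can take at most 2 across per trip to the north bank, so moving all 7 needs at least 4 loaded trips out, with a return between consecutive ones — at least 7 crossings.
The safety rule pushes this higher. Following every safe sequence of crossings, the most of the 7 that can be at the north bank as the raft arrives there on crossings 7, 9 is 5, 6 respectively — never all 7.
So no plan with fewer than 11 crossings exists, and this one achieves 11:
1. Courier goes to the north bank with the scan-bot and the weld-bot.
2. Courier goes back to the south bank with the scan-bot.
3. Courier goes to the north bank with the lift-bot and the scan-bot.
4. Courier goes back to the south bank with the scan-bot.
5. Courier goes to the north bank with the grip-bot and the scan-bot.
6. Courier goes back to the south bank with the weld-bot.
7. Courier goes to the north bank with the haul-bot and the paint-bot.
8. Courier goes back to the south bank with the scan-bot.
9. Courier goes to the north bank with the pack-bot and the scan-bot.
10. Courier goes back to the south bank with the scan-bot.
11. Courier goes to the north bank with the scan-bot and the weld-bot.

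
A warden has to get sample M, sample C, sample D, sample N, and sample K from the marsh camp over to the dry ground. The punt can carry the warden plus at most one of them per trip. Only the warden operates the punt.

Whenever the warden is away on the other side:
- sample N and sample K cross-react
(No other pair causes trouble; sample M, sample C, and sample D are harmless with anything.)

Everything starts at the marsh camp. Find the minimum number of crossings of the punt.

9

Counting alone: the warden can take at most 1 across per trip to the dry ground, so moving all 5 needs at least 5 loaded trips out, with a return between consecutive ones — at least 9 crossings.
The plan below uses exactly 9 crossings, so it is optimal:
1. Warden goes to the dry ground with sample N.
2. Warden goes back to the marsh camp alone.
3. Warden goes to the dry ground with sample M.
4. Warden goes back to the marsh camp alone.
5. Warden goes to the dry ground with sample C.
6. Warden goes back to the marsh camp alone.
7. Warden goes to the dry ground with sample D.
8. Warden goes back to the marsh camp alone.
9. Warden goes to the dry ground with sample K.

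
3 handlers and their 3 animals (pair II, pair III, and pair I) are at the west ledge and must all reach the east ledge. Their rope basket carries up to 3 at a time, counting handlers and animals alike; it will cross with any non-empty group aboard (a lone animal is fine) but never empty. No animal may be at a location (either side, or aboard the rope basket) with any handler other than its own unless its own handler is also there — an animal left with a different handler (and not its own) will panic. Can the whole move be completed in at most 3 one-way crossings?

Counting alone: each trip to the east ledge takes at most 3 across and each return brings at least 1 back, so after t trips out (and t−1 returns) at most 3t − (t−1) of the 6 are across; that first reaches 6 at t = 3, so at least 5 crossings are needed.
Since 3 < 5, 3 crossings cannot be enough. (The shortest complete plan in fact takes 5:)
1. animal II and handler II cross → the east ledge.
2. handler II crosses ← the west ledge.
3. handler I, handler II, and handler III cross → the east ledge.
4. animal II crosses ← the west ledge.
5. animal I, animal II, and animal III cross → the east ledge.

No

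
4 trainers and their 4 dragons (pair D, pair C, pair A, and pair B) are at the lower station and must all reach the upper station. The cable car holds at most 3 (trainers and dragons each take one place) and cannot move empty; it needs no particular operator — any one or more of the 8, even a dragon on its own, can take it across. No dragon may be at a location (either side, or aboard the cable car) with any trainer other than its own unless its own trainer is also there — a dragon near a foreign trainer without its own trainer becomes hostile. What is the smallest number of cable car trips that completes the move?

9

Counting alone: each trip to the upper station takes at most 3 across and each return brings at least 1 back, so after t trips out (and t−1 returns) at most 3t − (t−1) of the 8 are across; that first reaches 8 at t = 4, so at least 7 crossings are needed.
The safety rule pushes this higher. Following every safe sequence of crossings, the most of the 8 that can be at the upper station as the cable car arrives there on crossing 7 is 7 — never all 8.
So no plan with fewer than 9 crossings exists, and this one achieves 9:
1. dragon D and trainer D cross → the upper station.
2. trainer D crosses ← the lower station.
3. dragon C, trainer C, and trainer D cross → the upper station.
4. dragon D and trainer D cross ← the lower station.
5. trainer A, trainer B, and trainer D cross → the upper station.
6. dragon C crosses ← the lower station.
7. dragon C and dragon D cross → the upper station.
8. dragon D crosses ← the lower station.
9. dragon A, dragon B, and dragon D cross → the upper station.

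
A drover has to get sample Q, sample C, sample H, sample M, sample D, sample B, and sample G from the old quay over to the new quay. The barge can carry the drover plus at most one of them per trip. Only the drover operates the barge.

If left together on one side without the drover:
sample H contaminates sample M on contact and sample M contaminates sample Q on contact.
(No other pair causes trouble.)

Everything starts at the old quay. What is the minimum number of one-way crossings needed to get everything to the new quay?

Counting alone: the drover can take at most 1 across per trip to the new quay, so moving all 7 needs at least 7 loaded trips out, with a return between consecutive ones — at least 13 crossings.
The safety rule pushes this higher. Following every safe sequence of crossings, the most of the 7 that can be at the new quay as the barge arrives there on crossing 13 is 6 — never all 7.
So no plan with fewer than 15 crossings exists, and this one achieves 15:
1. Drover goes to the new quay with sample M.  [the old quay: sample B, sample C, sample D, sample G, sample H, sample Q | the new quay: sample M]
2. Drover goes back to the old quay alone.  [the old quay: sample B, sample C, sample D, sample G, sample H, sample Q | the new quay: sample M]
3. Drover goes to the new quay with sample Q.  [the old quay: sample B, sample C, sample D, sample G, sample H | the new quay: sample M, sample Q]
4. Drover goes back to the old quay with sample M.  [the old quay: sample B, sample C, sample D, sample G, sample H, sample M | the new quay: sample Q]
5. Drover goes to the new quay with sample H.  [the old quay: sample B, sample C, sample D, sample G, sample M | the new quay: sample H, sample Q]
6. Drover goes back to the old quay alone.  [the old quay: sample B, sample C, sample D, sample G, sample M | the new quay: sample H, sample Q]
7. Drover goes to the new quay with sample C.  [the old quay: sample B, sample D, sample G, sample M | the new quay: sample C, sample H, sample Q]
8. Drover goes back to the old quay alone.  [the old quay: sample B, sample D, sample G, sample M | the new quay: sample C, sample H, sample Q]
9. Drover goes to the new quay with sample D.  [the old quay: sample B, sample G, sample M | the new quay: sample C, sample D, sample H, sample Q]
10. Drover goes back to the old quay alone.  [the old quay: sample B, sample G, sample M | the new quay: sample C, sample D, sample H, sample Q]
11. Drover goes to the new quay with sample B.  [the old quay: sample G, sample M | the new quay: sample B, sample C, sample D, sample H, sample Q]
12. Drover goes back to the old quay alone.  [the old quay: sample G, sample M | the new quay: sample B, sample C, sample D, sample H, sample Q]
13. Drover goes to the new quay with sample G.  [the old quay: sample M | the new quay: sample B, sample C, sample D, sample G, sample H, sample Q]
14. Drover goes back to the old quay alone.  [the old quay: sample M | the new quay: sample B, sample C, sample D, sample G, sample H, sample Q]
15. Drover goes to the new quay with sample M.  [the old quay: — | the new quay: sample B, sample C, sample D, sample G, sample H, sample M, sample Q]

15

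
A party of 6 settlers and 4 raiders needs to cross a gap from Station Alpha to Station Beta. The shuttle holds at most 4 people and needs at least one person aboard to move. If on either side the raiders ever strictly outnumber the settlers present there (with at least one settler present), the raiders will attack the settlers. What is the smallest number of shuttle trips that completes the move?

Counting alone: each trip to Station Beta takes at most 4 across and each return brings at least 1 back, so after t trips out (and t−1 returns) at most 4t − (t−1) of the 10 are across; that first reaches 10 at t = 3, so at least 5 crossings are needed.
The plan below uses exactly 5 crossings, so it is optimal:
1. 4 raiders → Station Beta.  (Station Alpha: 6S 0R; Station Beta: 0S 4R)
2. 1 raider ← Station Alpha.  (Station Alpha: 6S 1R; Station Beta: 0S 3R)
3. 4 settlers → Station Beta.  (Station Alpha: 2S 1R; Station Beta: 4S 3R)
4. 1 raider ← Station Alpha.  (Station Alpha: 2S 2R; Station Beta: 4S 2R)
5. 2 settlers and 2 raiders → Station Beta.  (Station Alpha: 0S 0R; Station Beta: 6S 4R)

5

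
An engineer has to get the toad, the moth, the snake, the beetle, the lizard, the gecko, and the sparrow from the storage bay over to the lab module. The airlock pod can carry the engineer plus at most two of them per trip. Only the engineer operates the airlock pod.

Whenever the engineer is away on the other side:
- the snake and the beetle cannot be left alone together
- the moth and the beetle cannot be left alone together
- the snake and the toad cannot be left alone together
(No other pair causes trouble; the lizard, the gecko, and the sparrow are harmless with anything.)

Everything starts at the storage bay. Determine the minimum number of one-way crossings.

7

Counting alone: the engineer can take at most 2 across per trip to the lab module, so moving all 7 needs at least 4 loaded trips out, with a return between consecutive ones — at least 7 crossings.
The plan below uses exactly 7 crossings, so it is optimal:
1. Engineer goes to the lab module with the beetle and the toad.  [the storage bay: the gecko, the lizard, the moth, the snake, the sparrow | the lab module: the beetle, the toad]
2. Engineer goes back to the storage bay alone.  [the storage bay: the gecko, the lizard, the moth, the snake, the sparrow | the lab module: the beetle, the toad]
3. Engineer goes to the lab module with the lizard.  [the storage bay: the gecko, the moth, the snake, the sparrow | the lab module: the beetle, the lizard, the toad]
4. Engineer goes back to the storage bay alone.  [the storage bay: the gecko, the moth, the snake, the sparrow | the lab module: the beetle, the lizard, the toad]
5. Engineer goes to the lab module with the gecko and the sparrow.  [the storage bay: the moth, the snake | the lab module: the beetle, the gecko, the lizard, the sparrow, the toad]
6. Engineer goes back to the storage bay alone.  [the storage bay: the moth, the snake | the lab module: the beetle, the gecko, the lizard, the sparrow, the toad]
7. Engineer goes to the lab module with the moth and the snake.  [the storage bay: — | the lab module: the beetle, the gecko, the lizard, the moth, the snake, the sparrow, the toad]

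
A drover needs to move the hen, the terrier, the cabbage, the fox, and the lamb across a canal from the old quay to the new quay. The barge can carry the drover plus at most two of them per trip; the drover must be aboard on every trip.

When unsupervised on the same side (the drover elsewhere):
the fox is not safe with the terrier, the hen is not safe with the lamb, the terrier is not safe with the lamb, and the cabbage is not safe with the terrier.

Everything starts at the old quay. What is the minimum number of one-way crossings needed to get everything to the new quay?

Counting alone: the drover can take at most 2 across per trip to the new quay, so moving all 5 needs at least 3 loaded trips out, with a return between consecutive ones — at least 5 crossings.
The plan below uses exactly 5 crossings, so it is optimal:
1. Drover goes to the new quay with the hen and the terrier.  [the old quay: the cabbage, the fox, the lamb | the new quay: the hen, the terrier]
2. Drover goes back to the old quay alone.  [the old quay: the cabbage, the fox, the lamb | the new quay: the hen, the terrier]
3. Drover goes to the new quay with the cabbage and the fox.  [the old quay: the lamb | the new quay: the cabbage, the fox, the hen, the terrier]
4. Drover goes back to the old quay with the terrier.  [the old quay: the lamb, the terrier | the new quay: the cabbage, the fox, the hen]
5. Drover goes to the new quay with the lamb and the terrier.  [the old quay: — | the new quay: the cabbage, the fox, the hen, the lamb, the terrier]

5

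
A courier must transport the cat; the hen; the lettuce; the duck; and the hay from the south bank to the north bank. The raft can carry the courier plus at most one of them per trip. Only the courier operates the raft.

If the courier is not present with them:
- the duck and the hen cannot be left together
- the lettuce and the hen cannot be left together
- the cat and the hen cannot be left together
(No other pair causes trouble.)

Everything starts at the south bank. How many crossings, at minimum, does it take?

Following every safe sequence of crossings from the start, the most of the 5 that can be at the north bank as the raft arrives there on crossings 1, 3, 5 is 1, 2, 3 respectively; the best ever achieved is 3 of 5.
From crossing 7 on, no configuration arises that was not already reachable earlier: only 18 distinct safe configurations (who is on which side, and where the raft is) can ever be reached, none of them has everyone across, and every continuation just revisits them. So no valid plan exists.

impossible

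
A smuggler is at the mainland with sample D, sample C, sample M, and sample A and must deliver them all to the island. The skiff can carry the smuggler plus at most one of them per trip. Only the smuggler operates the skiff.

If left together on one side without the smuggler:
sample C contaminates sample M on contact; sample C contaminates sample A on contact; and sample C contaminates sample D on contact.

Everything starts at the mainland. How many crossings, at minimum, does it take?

impossible

Following every safe sequence of crossings from the start, the most of the 4 that can be at the island as the skiff arrives there on crossings 1, 3 is 1, 2 respectively; the best ever achieved is 2 of 4.
From crossing 5 on, no configuration arises that was not already reachable earlier: only 9 distinct safe configurations (who is on which side, and where the skiff is) can ever be reached, none of them has everyone across, and every continuation just revisits them. So no valid plan exists.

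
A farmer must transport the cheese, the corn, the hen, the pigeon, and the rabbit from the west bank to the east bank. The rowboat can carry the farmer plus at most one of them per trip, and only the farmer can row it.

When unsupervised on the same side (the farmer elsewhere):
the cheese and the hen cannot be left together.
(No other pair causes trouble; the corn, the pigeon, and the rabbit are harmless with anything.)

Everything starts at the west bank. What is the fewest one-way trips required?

9

Counting alone: the farmer can take at most 1 across per trip to the east bank, so moving all 5 needs at least 5 loaded trips out, with a return between consecutive ones — at least 9 crossings.
The plan below uses exactly 9 crossings, so it is optimal:
1. Farmer goes to the east bank with the cheese.  [the west bank: the corn, the hen, the pigeon, the rabbit | the east bank: the cheese]
2. Farmer goes back to the west bank alone.  [the west bank: the corn, the hen, the pigeon, the rabbit | the east bank: the cheese]
3. Farmer goes to the east bank with the corn.  [the west bank: the hen, the pigeon, the rabbit | the east bank: the cheese, the corn]
4. Farmer goes back to the west bank alone.  [the west bank: the hen, the pigeon, the rabbit | the east bank: the cheese, the corn]
5. Farmer goes to the east bank with the pigeon.  [the west bank: the hen, the rabbit | the east bank: the cheese, the corn, the pigeon]
6. Farmer goes back to the west bank alone.  [the west bank: the hen, the rabbit | the east bank: the cheese, the corn, the pigeon]
7. Farmer goes to the east bank with the rabbit.  [the west bank: the hen | the east bank: the cheese, the corn, the pigeon, the rabbit]
8. Farmer goes back to the west bank alone.  [the west bank: the hen | the east bank: the cheese, the corn, the pigeon, the rabbit]
9. Farmer goes to the east bank with the hen.  [the west bank: — | the east bank: the cheese, the corn, the hen, the pigeon, the rabbit]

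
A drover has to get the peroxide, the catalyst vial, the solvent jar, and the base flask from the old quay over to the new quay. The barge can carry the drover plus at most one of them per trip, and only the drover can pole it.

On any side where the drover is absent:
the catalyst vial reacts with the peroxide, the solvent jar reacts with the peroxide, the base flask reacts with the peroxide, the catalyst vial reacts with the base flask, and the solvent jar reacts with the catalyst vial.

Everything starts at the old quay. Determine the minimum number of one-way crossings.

impossible

Whatever the first load, the items left behind include a forbidden pair without the drover. No opening move is safe, so no plan exists.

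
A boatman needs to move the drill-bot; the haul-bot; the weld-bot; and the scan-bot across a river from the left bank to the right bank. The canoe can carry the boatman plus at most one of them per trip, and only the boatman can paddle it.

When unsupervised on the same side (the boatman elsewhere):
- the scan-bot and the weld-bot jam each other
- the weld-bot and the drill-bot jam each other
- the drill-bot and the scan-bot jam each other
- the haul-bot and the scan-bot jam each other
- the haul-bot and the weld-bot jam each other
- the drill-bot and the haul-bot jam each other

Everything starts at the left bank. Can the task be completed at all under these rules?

No

Whatever the first load, the items left behind include a forbidden pair without the boatman. No opening move is safe, so no plan exists.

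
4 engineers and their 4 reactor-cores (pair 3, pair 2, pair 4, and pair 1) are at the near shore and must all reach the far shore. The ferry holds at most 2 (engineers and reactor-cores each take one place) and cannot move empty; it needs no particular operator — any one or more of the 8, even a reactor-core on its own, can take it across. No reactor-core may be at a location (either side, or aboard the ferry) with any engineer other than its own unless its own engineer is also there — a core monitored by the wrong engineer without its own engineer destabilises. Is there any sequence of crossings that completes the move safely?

Following every safe sequence of crossings from the start, the most of the 8 that can be at the far shore as the ferry arrives there on crossings 1, 3, 5 is 2, 3, 4 respectively; the best ever achieved is 4 of 8.
From crossing 7 on, no configuration arises that was not already reachable earlier: only 44 distinct safe configurations (who is on which side, and where the ferry is) can ever be reached, none of them has everyone across, and every continuation just revisits them. So no valid plan exists.

No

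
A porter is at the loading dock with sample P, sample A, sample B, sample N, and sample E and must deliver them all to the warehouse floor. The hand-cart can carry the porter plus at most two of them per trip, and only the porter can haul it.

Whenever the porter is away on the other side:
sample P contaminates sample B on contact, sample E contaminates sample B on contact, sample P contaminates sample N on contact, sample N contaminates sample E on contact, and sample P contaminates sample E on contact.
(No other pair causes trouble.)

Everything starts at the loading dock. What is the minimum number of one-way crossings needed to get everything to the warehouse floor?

7

Counting alone: the porter can take at most 2 across per trip to the warehouse floor, so moving all 5 needs at least 3 loaded trips out, with a return between consecutive ones — at least 5 crossings.
The safety rule pushes this higher. Following every safe sequence of crossings, the most of the 5 that can be at the warehouse floor as the hand-cart arrives there on crossing 5 is 4 — never all 5.
So no plan with fewer than 7 crossings exists, and this one achieves 7:
1. Porter goes to the warehouse floor with sample E and sample P.  [the loading dock: sample A, sample B, sample N | the warehouse floor: sample E, sample P]
2. Porter goes back to the loading dock with sample P.  [the loading dock: sample A, sample B, sample N, sample P | the warehouse floor: sample E]
3. Porter goes to the warehouse floor with sample A and sample P.  [the loading dock: sample B, sample N | the warehouse floor: sample A, sample E, sample P]
4. Porter goes back to the loading dock with sample P.  [the loading dock: sample B, sample N, sample P | the warehouse floor: sample A, sample E]
5. Porter goes to the warehouse floor with sample B and sample N.  [the loading dock: sample P | the warehouse floor: sample A, sample B, sample E, sample N]
6. Porter goes back to the loading dock with sample E.  [the loading dock: sample E, sample P | the warehouse floor: sample A, sample B, sample N]
7. Porter goes to the warehouse floor with sample E and sample P.  [the loading dock: — | the warehouse floor: sample A, sample B, sample E, sample N, sample P]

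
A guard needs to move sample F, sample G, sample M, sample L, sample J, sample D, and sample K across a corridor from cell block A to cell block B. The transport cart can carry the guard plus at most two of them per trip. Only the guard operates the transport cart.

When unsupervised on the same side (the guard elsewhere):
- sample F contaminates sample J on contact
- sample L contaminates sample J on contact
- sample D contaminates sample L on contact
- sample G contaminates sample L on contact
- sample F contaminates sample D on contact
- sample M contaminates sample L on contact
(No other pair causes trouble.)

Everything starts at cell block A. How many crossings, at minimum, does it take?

9

Counting alone: the guard can take at most 2 across per trip to cell block B, so moving all 7 needs at least 4 loaded trips out, with a return between consecutive ones — at least 7 crossings.
The safety rule pushes this higher. Following every safe sequence of crossings, the most of the 7 that can be at cell block B as the transport cart arrives there on crossing 7 is 6 — never all 7.
So no plan with fewer than 9 crossings exists, and this one achieves 9:
1. Guard goes to cell block B with sample F and sample L.
2. Guard goes back to cell block A alone.
3. Guard goes to cell block B with sample K.
4. Guard goes back to cell block A alone.
5. Guard goes to cell block B with sample G and sample M.
6. Guard goes back to cell block A with sample L.
7. Guard goes to cell block B with sample D and sample J.
8. Guard goes back to cell block A with sample F.
9. Guard goes to cell block B with sample F and sample L.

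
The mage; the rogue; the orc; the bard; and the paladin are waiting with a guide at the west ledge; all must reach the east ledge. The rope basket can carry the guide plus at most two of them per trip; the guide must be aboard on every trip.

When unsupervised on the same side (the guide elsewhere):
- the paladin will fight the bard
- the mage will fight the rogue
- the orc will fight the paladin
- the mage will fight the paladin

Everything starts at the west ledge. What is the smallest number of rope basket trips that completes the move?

5

Counting alone: the guide can take at most 2 across per trip to the east ledge, so moving all 5 needs at least 3 loaded trips out, with a return between consecutive ones — at least 5 crossings.
The plan below uses exactly 5 crossings, so it is optimal:
1. Guide goes to the east ledge with the mage and the paladin.  [the west ledge: the bard, the orc, the rogue | the east ledge: the mage, the paladin]
2. Guide goes back to the west ledge with the paladin.  [the west ledge: the bard, the orc, the paladin, the rogue | the east ledge: the mage]
3. Guide goes to the east ledge with the bard and the orc.  [the west ledge: the paladin, the rogue | the east ledge: the bard, the mage, the orc]
4. Guide goes back to the west ledge alone.  [the west ledge: the paladin, the rogue | the east ledge: the bard, the mage, the orc]
5. Guide goes to the east ledge with the paladin and the rogue.  [the west ledge: — | the east ledge: the bard, the mage, the orc, the paladin, the rogue]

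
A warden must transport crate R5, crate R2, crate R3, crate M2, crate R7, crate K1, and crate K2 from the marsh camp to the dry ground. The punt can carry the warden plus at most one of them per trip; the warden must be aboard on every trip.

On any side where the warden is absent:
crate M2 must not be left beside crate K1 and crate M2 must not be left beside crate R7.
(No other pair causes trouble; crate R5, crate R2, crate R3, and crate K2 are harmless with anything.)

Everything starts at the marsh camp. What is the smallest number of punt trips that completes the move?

Counting alone: the warden can take at most 1 across per trip to the dry ground, so moving all 7 needs at least 7 loaded trips out, with a return between consecutive ones — at least 13 crossings.
The safety rule pushes this higher. Following every safe sequence of crossings, the most of the 7 that can be at the dry ground as the punt arrives there on crossing 13 is 6 — never all 7.
So no plan with fewer than 15 crossings exists, and this one achieves 15:
1. Warden goes to the dry ground with crate M2.  [the marsh camp: crate K1, crate K2, crate R2, crate R3, crate R5, crate R7 | the dry ground: crate M2]
2. Warden goes back to the marsh camp alone.  [the marsh camp: crate K1, crate K2, crate R2, crate R3, crate R5, crate R7 | the dry ground: crate M2]
3. Warden goes to the dry ground with crate R5.  [the marsh camp: crate K1, crate K2, crate R2, crate R3, crate R7 | the dry ground: crate M2, crate R5]
4. Warden goes back to the marsh camp alone.  [the marsh camp: crate K1, crate K2, crate R2, crate R3, crate R7 | the dry ground: crate M2, crate R5]
5. Warden goes to the dry ground with crate R2.  [the marsh camp: crate K1, crate K2, crate R3, crate R7 | the dry ground: crate M2, crate R2, crate R5]
6. Warden goes back to the marsh camp alone.  [the marsh camp: crate K1, crate K2, crate R3, crate R7 | the dry ground: crate M2, crate R2, crate R5]
7. Warden goes to the dry ground with crate R3.  [the marsh camp: crate K1, crate K2, crate R7 | the dry ground: crate M2, crate R2, crate R3, crate R5]
8. Warden goes back to the marsh camp alone.  [the marsh camp: crate K1, crate K2, crate R7 | the dry ground: crate M2, crate R2, crate R3, crate R5]
9. Warden goes to the dry ground with crate R7.  [the marsh camp: crate K1, crate K2 | the dry ground: crate M2, crate R2, crate R3, crate R5, crate R7]
10. Warden goes back to the marsh camp with crate M2.  [the marsh camp: crate K1, crate K2, crate M2 | the dry ground: crate R2, crate R3, crate R5, crate R7]
11. Warden goes to the dry ground with crate K1.  [the marsh camp: crate K2, crate M2 | the dry ground: crate K1, crate R2, crate R3, crate R5, crate R7]
12. Warden goes back to the marsh camp alone.  [the marsh camp: crate K2, crate M2 | the dry ground: crate K1, crate R2, crate R3, crate R5, crate R7]
13. Warden goes to the dry ground with crate K2.  [the marsh camp: crate M2 | the dry ground: crate K1, crate K2, crate R2, crate R3, crate R5, crate R7]
14. Warden goes back to the marsh camp alone.  [the marsh camp: crate M2 | the dry ground: crate K1, crate K2, crate R2, crate R3, crate R5, crate R7]
15. Warden goes to the dry ground with crate M2.  [the marsh camp: — | the dry ground: crate K1, crate K2, crate M2, crate R2, crate R3, crate R5, crate R7]

15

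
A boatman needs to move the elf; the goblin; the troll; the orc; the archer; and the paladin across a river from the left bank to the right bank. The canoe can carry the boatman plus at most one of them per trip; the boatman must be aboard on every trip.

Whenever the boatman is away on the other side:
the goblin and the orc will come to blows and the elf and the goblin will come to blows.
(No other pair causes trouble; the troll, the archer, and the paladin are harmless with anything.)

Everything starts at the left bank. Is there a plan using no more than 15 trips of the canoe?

Yes

Yes — this plan uses 13 crossings (≤ 15):
1. Boatman goes to the right bank with the goblin.
2. Boatman goes back to the left bank alone.
3. Boatman goes to the right bank with the elf.
4. Boatman goes back to the left bank with the goblin.
5. Boatman goes to the right bank with the orc.
6. Boatman goes back to the left bank alone.
7. Boatman goes to the right bank with the troll.
8. Boatman goes back to the left bank alone.
9. Boatman goes to the right bank with the archer.
10. Boatman goes back to the left bank alone.
11. Boatman goes to the right bank with the paladin.
12. Boatman goes back to the left bank alone.
13. Boatman goes to the right bank with the goblin.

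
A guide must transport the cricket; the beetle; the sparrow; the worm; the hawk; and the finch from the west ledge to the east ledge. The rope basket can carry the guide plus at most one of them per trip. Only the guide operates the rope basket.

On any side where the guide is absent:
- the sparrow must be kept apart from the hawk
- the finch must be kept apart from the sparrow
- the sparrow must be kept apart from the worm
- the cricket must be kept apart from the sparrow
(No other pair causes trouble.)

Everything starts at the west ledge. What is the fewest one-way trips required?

impossible

Following every safe sequence of crossings from the start, the most of the 6 that can be at the east ledge as the rope basket arrives there on crossings 1, 3, 5 is 1, 2, 3 respectively; the best ever achieved is 3 of 6.
From crossing 7 on, no configuration arises that was not already reachable earlier: only 22 distinct safe configurations (who is on which side, and where the rope basket is) can ever be reached, none of them has everyone across, and every continuation just revisits them. So no valid plan exists.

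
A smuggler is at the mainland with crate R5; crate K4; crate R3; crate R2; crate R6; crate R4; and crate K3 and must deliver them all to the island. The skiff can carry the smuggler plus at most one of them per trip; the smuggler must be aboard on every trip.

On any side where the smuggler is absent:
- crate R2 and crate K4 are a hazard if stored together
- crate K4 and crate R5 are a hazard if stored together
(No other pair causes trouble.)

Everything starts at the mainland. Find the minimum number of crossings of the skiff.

Counting alone: the smuggler can take at most 1 across per trip to the island, so moving all 7 needs at least 7 loaded trips out, with a return between consecutive ones — at least 13 crossings.
The safety rule pushes this higher. Following every safe sequence of crossings, the most of the 7 that can be at the island as the skiff arrives there on crossing 13 is 6 — never all 7.
So no plan with fewer than 15 crossings exists, and this one achieves 15:
1. Smuggler goes to the island with crate K4.
2. Smuggler goes back to the mainland alone.
3. Smuggler goes to the island with crate R5.
4. Smuggler goes back to the mainland with crate K4.
5. Smuggler goes to the island with crate R2.
6. Smuggler goes back to the mainland alone.
7. Smuggler goes to the island with crate R3.
8. Smuggler goes back to the mainland alone.
9. Smuggler goes to the island with crate R6.
10. Smuggler goes back to the mainland alone.
11. Smuggler goes to the island with crate R4.
12. Smuggler goes back to the mainland alone.
13. Smuggler goes to the island with crate K3.
14. Smuggler goes back to the mainland alone.
15. Smuggler goes to the island with crate K4.

15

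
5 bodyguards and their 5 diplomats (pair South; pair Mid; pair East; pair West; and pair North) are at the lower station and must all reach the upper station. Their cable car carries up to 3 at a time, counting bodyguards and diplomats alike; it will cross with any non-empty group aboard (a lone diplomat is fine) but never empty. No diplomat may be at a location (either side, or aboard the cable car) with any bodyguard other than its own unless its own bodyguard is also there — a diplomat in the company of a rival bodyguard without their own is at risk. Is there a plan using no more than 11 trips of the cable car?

Yes

Yes — this plan uses 11 crossings (≤ 11):
1. bodyguard South and diplomat South cross → the upper station.
2. bodyguard South crosses ← the lower station.
3. diplomat East, diplomat Mid, and diplomat West cross → the upper station.
4. diplomat South crosses ← the lower station.
5. bodyguard East, bodyguard Mid, and bodyguard West cross → the upper station.
6. bodyguard Mid and diplomat Mid cross ← the lower station.
7. bodyguard Mid, bodyguard North, and bodyguard South cross → the upper station.
8. diplomat East crosses ← the lower station.
9. diplomat Mid and diplomat South cross → the upper station.
10. diplomat South crosses ← the lower station.
11. diplomat East, diplomat North, and diplomat South cross → the upper station.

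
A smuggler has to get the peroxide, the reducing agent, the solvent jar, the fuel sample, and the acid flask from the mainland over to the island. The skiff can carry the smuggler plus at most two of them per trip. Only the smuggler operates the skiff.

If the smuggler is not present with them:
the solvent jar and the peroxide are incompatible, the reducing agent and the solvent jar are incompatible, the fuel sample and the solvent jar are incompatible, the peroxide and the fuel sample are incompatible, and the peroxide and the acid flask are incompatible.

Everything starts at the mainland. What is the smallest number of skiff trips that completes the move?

7

Counting alone: the smuggler can take at most 2 across per trip to the island, so moving all 5 needs at least 3 loaded trips out, with a return between consecutive ones — at least 5 crossings.
The safety rule pushes this higher. Following every safe sequence of crossings, the most of the 5 that can be at the island as the skiff arrives there on crossing 5 is 4 — never all 5.
So no plan with fewer than 7 crossings exists, and this one achieves 7:
1. Smuggler goes to the island with the peroxide and the solvent jar.
2. Smuggler goes back to the mainland with the peroxide.
3. Smuggler goes to the island with the peroxide and the reducing agent.
4. Smuggler goes back to the mainland with the solvent jar.
5. Smuggler goes to the island with the acid flask and the fuel sample.
6. Smuggler goes back to the mainland with the peroxide.
7. Smuggler goes to the island with the peroxide and the solvent jar.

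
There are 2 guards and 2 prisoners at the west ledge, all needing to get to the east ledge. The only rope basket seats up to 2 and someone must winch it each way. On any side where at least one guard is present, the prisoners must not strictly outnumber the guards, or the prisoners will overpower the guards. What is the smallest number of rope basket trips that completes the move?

Counting alone: each trip to the east ledge takes at most 2 across and each return brings at least 1 back, so after t trips out (and t−1 returns) at most 2t − (t−1) of the 4 are across; that first reaches 4 at t = 3, so at least 5 crossings are needed.
The plan below uses exactly 5 crossings, so it is optimal:
1. 2 prisoners → the east ledge.  (the west ledge: 2G 0P; the east ledge: 0G 2P)
2. 1 prisoner ← the west ledge.  (the west ledge: 2G 1P; the east ledge: 0G 1P)
3. 2 guards → the east ledge.  (the west ledge: 0G 1P; the east ledge: 2G 1P)
4. 1 prisoner ← the west ledge.  (the west ledge: 0G 2P; the east ledge: 2G 0P)
5. 2 prisoners → the east ledge.  (the west ledge: 0G 0P; the east ledge: 2G 2P)

5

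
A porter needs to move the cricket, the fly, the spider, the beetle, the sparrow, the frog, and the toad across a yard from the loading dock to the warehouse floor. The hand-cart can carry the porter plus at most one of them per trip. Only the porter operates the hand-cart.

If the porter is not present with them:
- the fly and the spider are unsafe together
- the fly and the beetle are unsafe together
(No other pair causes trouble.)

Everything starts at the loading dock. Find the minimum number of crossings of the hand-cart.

Counting alone: the porter can take at most 1 across per trip to the warehouse floor, so moving all 7 needs at least 7 loaded trips out, with a return between consecutive ones — at least 13 crossings.
The safety rule pushes this higher. Following every safe sequence of crossings, the most of the 7 that can be at the warehouse floor as the hand-cart arrives there on crossing 13 is 6 — never all 7.
So no plan with fewer than 15 crossings exists, and this one achieves 15:
1. Porter goes to the warehouse floor with the fly.
2. Porter goes back to the loading dock alone.
3. Porter goes to the warehouse floor with the cricket.
4. Porter goes back to the loading dock alone.
5. Porter goes to the warehouse floor with the spider.
6. Porter goes back to the loading dock with the fly.
7. Porter goes to the warehouse floor with the beetle.
8. Porter goes back to the loading dock alone.
9. Porter goes to the warehouse floor with the sparrow.
10. Porter goes back to the loading dock alone.
11. Porter goes to the warehouse floor with the frog.
12. Porter goes back to the loading dock alone.
13. Porter goes to the warehouse floor with the toad.
14. Porter goes back to the loading dock alone.
15. Porter goes to the warehouse floor with the fly.

15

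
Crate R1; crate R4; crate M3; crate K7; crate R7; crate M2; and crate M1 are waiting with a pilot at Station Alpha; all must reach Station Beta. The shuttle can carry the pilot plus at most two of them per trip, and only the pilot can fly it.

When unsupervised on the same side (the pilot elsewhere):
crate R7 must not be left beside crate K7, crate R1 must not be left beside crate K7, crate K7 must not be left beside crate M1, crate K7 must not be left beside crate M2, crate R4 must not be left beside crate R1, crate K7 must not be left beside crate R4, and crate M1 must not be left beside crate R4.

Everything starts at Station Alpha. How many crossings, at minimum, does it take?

11

Counting alone: the pilot can take at most 2 across per trip to Station Beta, so moving all 7 needs at least 4 loaded trips out, with a return between consecutive ones — at least 7 crossings.
The safety rule pushes this higher. Following every safe sequence of crossings, the most of the 7 that can be at Station Beta as the shuttle arrives there on crossings 7, 9 is 5, 6 respectively — never all 7.
So no plan with fewer than 11 crossings exists, and this one achieves 11:
1. Pilot goes to Station Beta with crate K7 and crate R4.  [Station Alpha: crate M1, crate M2, crate M3, crate R1, crate R7 | Station Beta: crate K7, crate R4]
2. Pilot goes back to Station Alpha with crate R4.  [Station Alpha: crate M1, crate M2, crate M3, crate R1, crate R4, crate R7 | Station Beta: crate K7]
3. Pilot goes to Station Beta with crate M1 and crate R1.  [Station Alpha: crate M2, crate M3, crate R4, crate R7 | Station Beta: crate K7, crate M1, crate R1]
4. Pilot goes back to Station Alpha with crate K7.  [Station Alpha: crate K7, crate M2, crate M3, crate R4, crate R7 | Station Beta: crate M1, crate R1]
5. Pilot goes to Station Beta with crate K7 and crate M3.  [Station Alpha: crate M2, crate R4, crate R7 | Station Beta: crate K7, crate M1, crate M3, crate R1]
6. Pilot goes back to Station Alpha with crate K7.  [Station Alpha: crate K7, crate M2, crate R4, crate R7 | Station Beta: crate M1, crate M3, crate R1]
7. Pilot goes to Station Beta with crate K7 and crate R7.  [Station Alpha: crate M2, crate R4 | Station Beta: crate K7, crate M1, crate M3, crate R1, crate R7]
8. Pilot goes back to Station Alpha with crate K7.  [Station Alpha: crate K7, crate M2, crate R4 | Station Beta: crate M1, crate M3, crate R1, crate R7]
9. Pilot goes to Station Beta with crate M2 and crate R4.  [Station Alpha: crate K7 | Station Beta: crate M1, crate M2, crate M3, crate R1, crate R4, crate R7]
10. Pilot goes back to Station Alpha with crate R4.  [Station Alpha: crate K7, crate R4 | Station Beta: crate M1, crate M2, crate M3, crate R1, crate R7]
11. Pilot goes to Station Beta with crate K7 and crate R4.  [Station Alpha: — | Station Beta: crate K7, crate M1, crate M2, crate M3, crate R1, crate R4, crate R7]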